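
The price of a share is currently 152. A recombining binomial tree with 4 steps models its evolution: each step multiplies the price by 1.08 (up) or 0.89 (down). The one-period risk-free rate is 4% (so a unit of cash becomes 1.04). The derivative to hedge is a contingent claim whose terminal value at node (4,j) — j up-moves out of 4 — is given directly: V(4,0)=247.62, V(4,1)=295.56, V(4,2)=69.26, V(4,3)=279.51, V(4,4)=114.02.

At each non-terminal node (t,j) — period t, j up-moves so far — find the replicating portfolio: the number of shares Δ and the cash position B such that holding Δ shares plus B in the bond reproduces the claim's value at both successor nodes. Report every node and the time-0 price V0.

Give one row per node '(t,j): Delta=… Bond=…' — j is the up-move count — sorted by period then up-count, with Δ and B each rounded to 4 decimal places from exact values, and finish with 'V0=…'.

No-arbitrage ⇒ martingale measure with p* = (R−d)/(u−d) = 0.7895.
At expiry t=4: V(4,0)=247.6200, V(4,1)=295.5600, V(4,2)=69.2600, V(4,3)=279.5100, V(4,4)=114.0200
  t=3,j=0: stock 107.1553 → up 115.7277 (V=295.5600), down 95.3682 (V=247.6200). Price 274.4879; hedge Δ=2.3547, bond B=22.1721.
  t=3,j=1: stock 130.0311 → up 140.4336 (V=69.2600), down 115.7277 (V=295.5600). Price 112.4059; hedge Δ=-9.1597, bond B=1303.4585.
  t=3,j=2: stock 157.7906 → up 170.4138 (V=279.5100), down 140.4336 (V=69.2600). Price 226.1989; hedge Δ=7.0130, bond B=-880.3801.
  t=3,j=3: stock 191.4762 → up 206.7943 (V=114.0200), down 170.4138 (V=279.5100). Price 143.1346; hedge Δ=-4.5489, bond B=1014.1346.
  t=2,j=0: stock 120.3992 → up 130.0311 (V=112.4059), down 107.1553 (V=274.4879). Price 140.8927; hedge Δ=-7.0853, bond B=993.9558.
  t=2,j=1: stock 146.1024 → up 157.7906 (V=226.1989), down 130.0311 (V=112.4059). Price 194.4639; hedge Δ=4.0993, bond B=-404.4467.
  t=2,j=2: stock 177.2928 → up 191.4762 (V=143.1346), down 157.7906 (V=226.1989). Price 154.4441; hedge Δ=-2.4659, bond B=591.6244.
  t=1,j=0: stock 135.2800 → up 146.1024 (V=194.4639), down 120.3992 (V=140.8927). Price 176.1401; hedge Δ=2.0842, bond B=-105.8136.
  t=1,j=1: stock 164.1600 → up 177.2928 (V=154.4441), down 146.1024 (V=194.4639). Price 156.6051; hedge Δ=-1.2831, bond B=367.2358.
  t=0,j=0: stock 152.0000 → up 164.1600 (V=156.6051), down 135.2800 (V=176.1401). Price 154.5363; hedge Δ=-0.6764, bond B=257.3524.
Self-financing check: at every node Δ·S+B equals the discounted successor values.

(0,0): Delta=-0.6764 Bond=257.3524
(1,0): Delta=2.0842 Bond=-105.8136
(1,1): Delta=-1.2831 Bond=367.2358
(2,0): Delta=-7.0853 Bond=993.9558
(2,1): Delta=4.0993 Bond=-404.4467
(2,2): Delta=-2.4659 Bond=591.6244
(3,0): Delta=2.3547 Bond=22.1721
(3,1): Delta=-9.1597 Bond=1303.4585
(3,2): Delta=7.0130 Bond=-880.3801
(3,3): Delta=-4.5489 Bond=1014.1346
V0=154.5363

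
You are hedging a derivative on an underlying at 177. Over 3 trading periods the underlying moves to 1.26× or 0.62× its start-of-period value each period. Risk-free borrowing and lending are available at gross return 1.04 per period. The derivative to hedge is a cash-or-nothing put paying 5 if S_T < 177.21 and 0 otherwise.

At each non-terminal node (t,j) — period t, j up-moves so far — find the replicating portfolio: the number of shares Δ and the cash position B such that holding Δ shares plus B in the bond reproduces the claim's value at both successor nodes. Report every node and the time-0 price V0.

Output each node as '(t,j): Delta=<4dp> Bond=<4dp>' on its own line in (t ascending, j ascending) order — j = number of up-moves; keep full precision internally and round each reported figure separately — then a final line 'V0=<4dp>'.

(0,0): Delta=-0.0176 Bond=6.2995
(1,0): Delta=0.0000 Bond=4.6228
(1,1): Delta=-0.0221 Bond=7.5617
(2,0): Delta=0.0000 Bond=4.8077
(2,1): Delta=0.0000 Bond=4.8077
(2,2): Delta=-0.0278 Bond=9.4651
V0=3.1887

No-arbitrage ⇒ martingale measure with p* = (R−d)/(u−d) = 0.6562.
Terminal payoffs: V(3,0)=5.0000, V(3,1)=5.0000, V(3,2)=5.0000, V(3,3)=0.0000
Node (2,0) S=68.0388: V=(p*·5.0000+(1−p*)·5.0000)/1.04=4.8077; Δ=(5.0000−5.0000)/(85.7289−42.1841)=0.0000; B=V−Δ·S=4.8077
Node (2,1) S=138.2724: V=(p*·5.0000+(1−p*)·5.0000)/1.04=4.8077; Δ=(5.0000−5.0000)/(174.2232−85.7289)=0.0000; B=V−Δ·S=4.8077
Node (2,2) S=281.0052: V=(p*·0.0000+(1−p*)·5.0000)/1.04=1.6526; Δ=(0.0000−5.0000)/(354.0666−174.2232)=-0.0278; B=V−Δ·S=9.4651
Node (1,0) S=109.7400: V=(p*·4.8077+(1−p*)·4.8077)/1.04=4.6228; Δ=(4.8077−4.8077)/(138.2724−68.0388)=0.0000; B=V−Δ·S=4.6228
Node (1,1) S=223.0200: V=(p*·1.6526+(1−p*)·4.8077)/1.04=2.6319; Δ=(1.6526−4.8077)/(281.0052−138.2724)=-0.0221; B=V−Δ·S=7.5617
Node (0,0) S=177.0000: V=(p*·2.6319+(1−p*)·4.6228)/1.04=3.1887; Δ=(2.6319−4.6228)/(223.0200−109.7400)=-0.0176; B=V−Δ·S=6.2995
Check: Δ(0,0)·S0 + B(0,0) = 3.1887 = V0.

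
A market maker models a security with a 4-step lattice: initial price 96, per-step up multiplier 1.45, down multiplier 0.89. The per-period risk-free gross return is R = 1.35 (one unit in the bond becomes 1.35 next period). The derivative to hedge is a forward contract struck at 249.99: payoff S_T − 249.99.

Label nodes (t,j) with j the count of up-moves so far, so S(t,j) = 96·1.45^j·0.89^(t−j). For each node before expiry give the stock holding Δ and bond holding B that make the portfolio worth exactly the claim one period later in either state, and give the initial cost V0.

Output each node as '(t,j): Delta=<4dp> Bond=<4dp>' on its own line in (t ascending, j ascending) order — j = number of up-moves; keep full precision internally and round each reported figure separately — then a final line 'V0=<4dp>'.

(0,0): Delta=1.0000 Bond=-75.2640
(1,0): Delta=1.0000 Bond=-101.6065
(1,1): Delta=1.0000 Bond=-101.6065
(2,0): Delta=1.0000 Bond=-137.1687
(2,1): Delta=1.0000 Bond=-137.1687
(2,2): Delta=1.0000 Bond=-137.1687
(3,0): Delta=1.0000 Bond=-185.1778
(3,1): Delta=1.0000 Bond=-185.1778
(3,2): Delta=1.0000 Bond=-185.1778
(3,3): Delta=1.0000 Bond=-185.1778
V0=20.7360

No-arbitrage ⇒ martingale measure with p* = (R−d)/(u−d) = 0.8214.
At expiry t=4: V(4,0)=-189.7574, V(4,1)=-151.8583, V(4,2)=-90.1125, V(4,3)=10.4845, V(4,4)=174.3786
(3,0): S=67.6770. Δ = (V_up−V_dn)/(S_up−S_dn) = (-151.8583−-189.7574)/(98.1317−60.2326) = 1.0000. V = [p*·-151.8583 + (1−p*)·-189.7574]/1.35 = -117.5008. B = V − Δ·S = -185.1778.
(3,1): S=110.2603. Δ = (V_up−V_dn)/(S_up−S_dn) = (-90.1125−-151.8583)/(159.8775−98.1317) = 1.0000. V = [p*·-90.1125 + (1−p*)·-151.8583]/1.35 = -74.9175. B = V − Δ·S = -185.1778.
(3,2): S=179.6376. Δ = (V_up−V_dn)/(S_up−S_dn) = (10.4845−-90.1125)/(260.4745−159.8775) = 1.0000. V = [p*·10.4845 + (1−p*)·-90.1125]/1.35 = -5.5402. B = V − Δ·S = -185.1778.
(3,3): S=292.6680. Δ = (V_up−V_dn)/(S_up−S_dn) = (174.3786−10.4845)/(424.3686−260.4745) = 1.0000. V = [p*·174.3786 + (1−p*)·10.4845]/1.35 = 107.4902. B = V − Δ·S = -185.1778.
(2,0): S=76.0416. Δ = (V_up−V_dn)/(S_up−S_dn) = (-74.9175−-117.5008)/(110.2603−67.6770) = 1.0000. V = [p*·-74.9175 + (1−p*)·-117.5008]/1.35 = -61.1271. B = V − Δ·S = -137.1687.
(2,1): S=123.8880. Δ = (V_up−V_dn)/(S_up−S_dn) = (-5.5402−-74.9175)/(179.6376−110.2603) = 1.0000. V = [p*·-5.5402 + (1−p*)·-74.9175]/1.35 = -13.2807. B = V − Δ·S = -137.1687.
(2,2): S=201.8400. Δ = (V_up−V_dn)/(S_up−S_dn) = (107.4902−-5.5402)/(292.6680−179.6376) = 1.0000. V = [p*·107.4902 + (1−p*)·-5.5402]/1.35 = 64.6713. B = V − Δ·S = -137.1687.
(1,0): S=85.4400. Δ = (V_up−V_dn)/(S_up−S_dn) = (-13.2807−-61.1271)/(123.8880−76.0416) = 1.0000. V = [p*·-13.2807 + (1−p*)·-61.1271]/1.35 = -16.1665. B = V − Δ·S = -101.6065.
(1,1): S=139.2000. Δ = (V_up−V_dn)/(S_up−S_dn) = (64.6713−-13.2807)/(201.8400−123.8880) = 1.0000. V = [p*·64.6713 + (1−p*)·-13.2807]/1.35 = 37.5935. B = V − Δ·S = -101.6065.
(0,0): S=96.0000. Δ = (V_up−V_dn)/(S_up−S_dn) = (37.5935−-16.1665)/(139.2000−85.4400) = 1.0000. V = [p*·37.5935 + (1−p*)·-16.1665]/1.35 = 20.7360. B = V − Δ·S = -75.2640.
Self-financing check: at every node Δ·S+B equals the discounted successor values.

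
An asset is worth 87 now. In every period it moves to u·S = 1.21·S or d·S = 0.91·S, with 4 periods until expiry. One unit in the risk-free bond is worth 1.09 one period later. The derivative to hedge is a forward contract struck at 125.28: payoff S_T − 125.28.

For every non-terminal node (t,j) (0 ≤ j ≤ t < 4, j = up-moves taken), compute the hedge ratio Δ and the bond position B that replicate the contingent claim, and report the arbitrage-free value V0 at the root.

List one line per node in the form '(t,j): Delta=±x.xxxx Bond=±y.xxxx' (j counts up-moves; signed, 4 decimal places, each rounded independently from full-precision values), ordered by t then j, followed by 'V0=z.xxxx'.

(0,0): Delta=1.0000 Bond=-88.7515
(1,0): Delta=1.0000 Bond=-96.7391
(1,1): Delta=1.0000 Bond=-96.7391
(2,0): Delta=1.0000 Bond=-105.4457
(2,1): Delta=1.0000 Bond=-105.4457
(2,2): Delta=1.0000 Bond=-105.4457
(3,0): Delta=1.0000 Bond=-114.9358
(3,1): Delta=1.0000 Bond=-114.9358
(3,2): Delta=1.0000 Bond=-114.9358
(3,3): Delta=1.0000 Bond=-114.9358
V0=-1.7515

The replicating-portfolio and risk-neutral prices coincide; use p* = (1.09−0.91)/(1.21−0.91) = 0.6000 for the latter.
Payoff layer (t=4): V(4,0)=-65.6198, V(4,1)=-45.9516, V(4,2)=-19.7994, V(4,3)=14.9745, V(4,4)=61.2122
Node (3,0) S=65.5607: V=(p*·-45.9516+(1−p*)·-65.6198)/1.09=-49.3751; Δ=(-45.9516−-65.6198)/(79.3284−59.6602)=1.0000; B=V−Δ·S=-114.9358
Node (3,1) S=87.1741: V=(p*·-19.7994+(1−p*)·-45.9516)/1.09=-27.7617; Δ=(-19.7994−-45.9516)/(105.4806−79.3284)=1.0000; B=V−Δ·S=-114.9358
Node (3,2) S=115.9128: V=(p*·14.9745+(1−p*)·-19.7994)/1.09=0.9770; Δ=(14.9745−-19.7994)/(140.2545−105.4806)=1.0000; B=V−Δ·S=-114.9358
Node (3,3) S=154.1258: V=(p*·61.2122+(1−p*)·14.9745)/1.09=39.1900; Δ=(61.2122−14.9745)/(186.4922−140.2545)=1.0000; B=V−Δ·S=-114.9358
Node (2,0) S=72.0447: V=(p*·-27.7617+(1−p*)·-49.3751)/1.09=-33.4010; Δ=(-27.7617−-49.3751)/(87.1741−65.5607)=1.0000; B=V−Δ·S=-105.4457
Node (2,1) S=95.7957: V=(p*·0.9770+(1−p*)·-27.7617)/1.09=-9.6500; Δ=(0.9770−-27.7617)/(115.9128−87.1741)=1.0000; B=V−Δ·S=-105.4457
Node (2,2) S=127.3767: V=(p*·39.1900+(1−p*)·0.9770)/1.09=21.9310; Δ=(39.1900−0.9770)/(154.1258−115.9128)=1.0000; B=V−Δ·S=-105.4457
Node (1,0) S=79.1700: V=(p*·-9.6500+(1−p*)·-33.4010)/1.09=-17.5691; Δ=(-9.6500−-33.4010)/(95.7957−72.0447)=1.0000; B=V−Δ·S=-96.7391
Node (1,1) S=105.2700: V=(p*·21.9310+(1−p*)·-9.6500)/1.09=8.5309; Δ=(21.9310−-9.6500)/(127.3767−95.7957)=1.0000; B=V−Δ·S=-96.7391
Node (0,0) S=87.0000: V=(p*·8.5309+(1−p*)·-17.5691)/1.09=-1.7515; Δ=(8.5309−-17.5691)/(105.2700−79.1700)=1.0000; B=V−Δ·S=-88.7515
Each (Δ,B) replicates both successor values, so the strategy is self-financing and V0 is arbitrage-free.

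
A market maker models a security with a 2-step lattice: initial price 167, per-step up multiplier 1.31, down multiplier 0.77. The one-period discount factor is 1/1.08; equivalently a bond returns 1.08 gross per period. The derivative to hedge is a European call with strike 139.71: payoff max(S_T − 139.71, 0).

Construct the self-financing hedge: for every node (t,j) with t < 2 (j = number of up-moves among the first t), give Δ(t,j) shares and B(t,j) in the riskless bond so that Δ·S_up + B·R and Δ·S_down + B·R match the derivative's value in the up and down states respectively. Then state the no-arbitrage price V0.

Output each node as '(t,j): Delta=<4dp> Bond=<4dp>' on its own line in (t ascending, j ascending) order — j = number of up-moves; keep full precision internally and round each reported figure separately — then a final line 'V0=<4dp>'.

(0,0): Delta=0.8220 Bond=-83.7282
(1,0): Delta=0.4139 Bond=-37.9493
(1,1): Delta=1.0000 Bond=-129.3611
V0=53.5507

The replicating-portfolio and risk-neutral prices coincide; use p* = (1.08−0.77)/(1.31−0.77) = 0.5741 for the latter.
Payoff layer (t=2): V(2,0)=0.0000, V(2,1)=28.7429, V(2,2)=146.8787
  t=1,j=0: stock 128.5900 → up 168.4529 (V=28.7429), down 99.0143 (V=0.0000). Price 15.2783; hedge Δ=0.4139, bond B=-37.9493.
  t=1,j=1: stock 218.7700 → up 286.5887 (V=146.8787), down 168.4529 (V=28.7429). Price 89.4089; hedge Δ=1.0000, bond B=-129.3611.
  t=0,j=0: stock 167.0000 → up 218.7700 (V=89.4089), down 128.5900 (V=15.2783). Price 53.5507; hedge Δ=0.8220, bond B=-83.7282.
Self-financing check: at every node Δ·S+B equals the discounted successor values.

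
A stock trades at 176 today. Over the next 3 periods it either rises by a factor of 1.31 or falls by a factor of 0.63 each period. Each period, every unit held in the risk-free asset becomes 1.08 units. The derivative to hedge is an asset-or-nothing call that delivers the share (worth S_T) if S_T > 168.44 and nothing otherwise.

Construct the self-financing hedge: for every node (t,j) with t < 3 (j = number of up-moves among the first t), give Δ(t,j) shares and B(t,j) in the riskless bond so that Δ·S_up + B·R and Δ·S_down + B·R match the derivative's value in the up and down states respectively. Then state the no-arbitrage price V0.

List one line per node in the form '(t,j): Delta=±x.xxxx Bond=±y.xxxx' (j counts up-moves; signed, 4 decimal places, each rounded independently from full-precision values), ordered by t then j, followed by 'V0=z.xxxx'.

(0,0): Delta=1.2545 Bond=-62.6482
(1,0): Delta=1.5464 Bond=-100.0192
(1,1): Delta=1.1828 Bond=-51.1209
(2,0): Delta=0.0000 Bond=0.0000
(2,1): Delta=1.9265 Bond=-163.2314
(2,2): Delta=1.0000 Bond=0.0000
V0=158.1492

Risk-neutral probability p* = (R−d)/(u−d) = (1.08−0.63)/(1.31−0.63) = 0.6618.
Terminal values V(3,·): V(3,0)=0.0000, V(3,1)=0.0000, V(3,2)=190.2812, V(3,3)=395.6640
  t=2,j=0: stock 69.8544 → up 91.5093 (V=0.0000), down 44.0083 (V=0.0000). Price 0.0000; hedge Δ=0.0000, bond B=0.0000.
  t=2,j=1: stock 145.2528 → up 190.2812 (V=190.2812), down 91.5093 (V=0.0000). Price 116.5939; hedge Δ=1.9265, bond B=-163.2314.
  t=2,j=2: stock 302.0336 → up 395.6640 (V=395.6640), down 190.2812 (V=190.2812). Price 302.0336; hedge Δ=1.0000, bond B=0.0000.
  t=1,j=0: stock 110.8800 → up 145.2528 (V=116.5939), down 69.8544 (V=0.0000). Price 71.4423; hedge Δ=1.5464, bond B=-100.0192.
  t=1,j=1: stock 230.5600 → up 302.0336 (V=302.0336), down 145.2528 (V=116.5939). Price 221.5846; hedge Δ=1.1828, bond B=-51.1209.
  t=0,j=0: stock 176.0000 → up 230.5600 (V=221.5846), down 110.8800 (V=71.4423). Price 158.1492; hedge Δ=1.2545, bond B=-62.6482.
Root portfolio cost Δ·176+B reproduces V0=158.1492.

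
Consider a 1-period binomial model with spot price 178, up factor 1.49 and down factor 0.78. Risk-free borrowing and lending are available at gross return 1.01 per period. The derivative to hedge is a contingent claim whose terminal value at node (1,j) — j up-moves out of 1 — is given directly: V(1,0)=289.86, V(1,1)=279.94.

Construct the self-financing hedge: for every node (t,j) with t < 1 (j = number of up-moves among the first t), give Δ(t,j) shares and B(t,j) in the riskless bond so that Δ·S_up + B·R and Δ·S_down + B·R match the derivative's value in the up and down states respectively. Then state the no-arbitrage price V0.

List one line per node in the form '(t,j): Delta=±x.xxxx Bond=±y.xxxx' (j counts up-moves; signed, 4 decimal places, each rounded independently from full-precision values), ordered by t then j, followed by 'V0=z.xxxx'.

(0,0): Delta=-0.0785 Bond=297.7802
V0=283.8084

Under the risk-neutral measure, an up-move has probability p* = (R−d)/(u−d) = 0.3239 and values discount at R = 1.01.
At expiry t=1: V(1,0)=289.8600, V(1,1)=279.9400
  t=0,j=0: stock 178.0000 → up 265.2200 (V=279.9400), down 138.8400 (V=289.8600). Price 283.8084; hedge Δ=-0.0785, bond B=297.7802.
Self-financing check: at every node Δ·S+B equals the discounted successor values.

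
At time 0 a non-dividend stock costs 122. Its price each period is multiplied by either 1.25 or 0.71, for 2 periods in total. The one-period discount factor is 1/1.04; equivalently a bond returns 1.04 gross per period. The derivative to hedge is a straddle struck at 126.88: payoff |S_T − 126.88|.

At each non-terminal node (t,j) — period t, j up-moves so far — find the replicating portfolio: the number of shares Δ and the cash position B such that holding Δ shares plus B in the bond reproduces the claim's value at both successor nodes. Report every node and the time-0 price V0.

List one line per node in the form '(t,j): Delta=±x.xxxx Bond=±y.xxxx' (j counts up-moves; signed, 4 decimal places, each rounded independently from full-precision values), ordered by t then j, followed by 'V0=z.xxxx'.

(0,0): Delta=0.1371 Bond=22.5980
(1,0): Delta=-1.0000 Bond=122.0000
(1,1): Delta=0.5481 Bond=-39.1786
V0=39.3277

Under the risk-neutral measure, an up-move has probability p* = (R−d)/(u−d) = 0.6111 and values discount at R = 1.04.
Terminal values V(2,·): V(2,0)=65.3798, V(2,1)=18.6050, V(2,2)=63.7450
Node (1,0) S=86.6200: V=(p*·18.6050+(1−p*)·65.3798)/1.04=35.3800; Δ=(18.6050−65.3798)/(108.2750−61.5002)=-1.0000; B=V−Δ·S=122.0000
Node (1,1) S=152.5000: V=(p*·63.7450+(1−p*)·18.6050)/1.04=44.4140; Δ=(63.7450−18.6050)/(190.6250−108.2750)=0.5481; B=V−Δ·S=-39.1786
Node (0,0) S=122.0000: V=(p*·44.4140+(1−p*)·35.3800)/1.04=39.3277; Δ=(44.4140−35.3800)/(152.5000−86.6200)=0.1371; B=V−Δ·S=22.5980
Root portfolio cost Δ·122+B reproduces V0=39.3277.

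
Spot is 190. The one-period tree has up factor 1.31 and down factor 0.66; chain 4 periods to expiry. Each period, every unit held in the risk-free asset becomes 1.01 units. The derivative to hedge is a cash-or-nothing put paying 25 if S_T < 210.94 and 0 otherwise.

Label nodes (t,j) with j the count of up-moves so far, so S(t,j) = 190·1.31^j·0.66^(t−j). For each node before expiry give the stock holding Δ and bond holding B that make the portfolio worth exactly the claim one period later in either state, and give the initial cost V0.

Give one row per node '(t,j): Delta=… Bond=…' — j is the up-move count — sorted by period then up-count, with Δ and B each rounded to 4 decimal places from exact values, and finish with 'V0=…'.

(0,0): Delta=-0.0789 Bond=30.0669
(1,0): Delta=-0.0872 Bond=31.4083
(1,1): Delta=-0.0753 Bond=29.4755
(2,0): Delta=0.0000 Bond=24.5074
(2,1): Delta=-0.1248 Bond=37.9067
(2,2): Delta=-0.0539 Bond=22.7962
(3,0): Delta=0.0000 Bond=24.7525
(3,1): Delta=0.0000 Bond=24.7525
(3,2): Delta=-0.1787 Bond=49.8858
(3,3): Delta=0.0000 Bond=0.0000
V0=15.0804

Since d<R<u, set p* = (R−d)/(u−d) = 0.5385; price each node as the discounted p*-expectation of its children.
Terminal values V(4,·): V(4,0)=25.0000, V(4,1)=25.0000, V(4,2)=25.0000, V(4,3)=0.0000, V(4,4)=0.0000
  t=3,j=0: stock 54.6242 → up 71.5578 (V=25.0000), down 36.0520 (V=25.0000). Price 24.7525; hedge Δ=0.0000, bond B=24.7525.
  t=3,j=1: stock 108.4208 → up 142.0313 (V=25.0000), down 71.5578 (V=25.0000). Price 24.7525; hedge Δ=0.0000, bond B=24.7525.
  t=3,j=2: stock 215.1989 → up 281.9106 (V=0.0000), down 142.0313 (V=25.0000). Price 11.4242; hedge Δ=-0.1787, bond B=49.8858.
  t=3,j=3: stock 427.1373 → up 559.5498 (V=0.0000), down 281.9106 (V=0.0000). Price 0.0000; hedge Δ=0.0000, bond B=0.0000.
  t=2,j=0: stock 82.7640 → up 108.4208 (V=24.7525), down 54.6242 (V=24.7525). Price 24.5074; hedge Δ=0.0000, bond B=24.5074.
  t=2,j=1: stock 164.2740 → up 215.1989 (V=11.4242), down 108.4208 (V=24.7525). Price 17.4017; hedge Δ=-0.1248, bond B=37.9067.
  t=2,j=2: stock 326.0590 → up 427.1373 (V=0.0000), down 215.1989 (V=11.4242). Price 5.2205; hedge Δ=-0.0539, bond B=22.7962.
  t=1,j=0: stock 125.4000 → up 164.2740 (V=17.4017), down 82.7640 (V=24.5074). Price 20.4765; hedge Δ=-0.0872, bond B=31.4083.
  t=1,j=1: stock 248.9000 → up 326.0590 (V=5.2205), down 164.2740 (V=17.4017). Price 10.7352; hedge Δ=-0.0753, bond B=29.4755.
  t=0,j=0: stock 190.0000 → up 248.9000 (V=10.7352), down 125.4000 (V=20.4765). Price 15.0804; hedge Δ=-0.0789, bond B=30.0669.
Each (Δ,B) replicates both successor values, so the strategy is self-financing and V0 is arbitrage-free.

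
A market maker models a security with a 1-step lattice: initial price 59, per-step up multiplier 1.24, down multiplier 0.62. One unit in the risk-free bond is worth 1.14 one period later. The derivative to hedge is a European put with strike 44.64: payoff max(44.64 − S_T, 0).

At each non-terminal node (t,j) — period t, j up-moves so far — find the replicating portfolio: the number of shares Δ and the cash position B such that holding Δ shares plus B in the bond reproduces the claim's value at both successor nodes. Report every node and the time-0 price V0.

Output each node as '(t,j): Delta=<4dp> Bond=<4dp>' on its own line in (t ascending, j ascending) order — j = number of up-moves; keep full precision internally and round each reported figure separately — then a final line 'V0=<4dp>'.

(0,0): Delta=-0.2203 Bond=14.1404
V0=1.1404

The replicating-portfolio and risk-neutral prices coincide; use p* = (1.14−0.62)/(1.24−0.62) = 0.8387 for the latter.
Terminal payoffs: V(1,0)=8.0600, V(1,1)=0.0000
(0,0): S=59.0000. Δ = (V_up−V_dn)/(S_up−S_dn) = (0.0000−8.0600)/(73.1600−36.5800) = -0.2203. V = [p*·0.0000 + (1−p*)·8.0600]/1.14 = 1.1404. B = V − Δ·S = 14.1404.
The time-0 hedge costs 1.1404, which is the no-arbitrage price.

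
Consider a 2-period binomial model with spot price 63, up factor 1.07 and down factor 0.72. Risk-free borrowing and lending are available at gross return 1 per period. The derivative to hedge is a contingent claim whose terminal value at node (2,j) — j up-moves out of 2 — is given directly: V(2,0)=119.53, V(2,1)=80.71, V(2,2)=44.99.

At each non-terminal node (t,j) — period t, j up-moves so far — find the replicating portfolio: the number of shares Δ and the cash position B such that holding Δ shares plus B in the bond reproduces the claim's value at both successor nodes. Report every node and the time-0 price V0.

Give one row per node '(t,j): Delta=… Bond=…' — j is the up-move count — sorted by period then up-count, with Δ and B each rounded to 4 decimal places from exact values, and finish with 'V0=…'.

(0,0): Delta=-1.6481 Bond=163.2306
(1,0): Delta=-2.4452 Bond=199.3883
(1,1): Delta=-1.5140 Bond=154.1911
V0=59.4020

Since d<R<u, set p* = (R−d)/(u−d) = 0.8000; price each node as the discounted p*-expectation of its children.
Payoff layer (t=2): V(2,0)=119.5300, V(2,1)=80.7100, V(2,2)=44.9900
  t=1,j=0: stock 45.3600 → up 48.5352 (V=80.7100), down 32.6592 (V=119.5300). Price 88.4740; hedge Δ=-2.4452, bond B=199.3883.
  t=1,j=1: stock 67.4100 → up 72.1287 (V=44.9900), down 48.5352 (V=80.7100). Price 52.1340; hedge Δ=-1.5140, bond B=154.1911.
  t=0,j=0: stock 63.0000 → up 67.4100 (V=52.1340), down 45.3600 (V=88.4740). Price 59.4020; hedge Δ=-1.6481, bond B=163.2306.
Each (Δ,B) replicates both successor values, so the strategy is self-financing and V0 is arbitrage-free.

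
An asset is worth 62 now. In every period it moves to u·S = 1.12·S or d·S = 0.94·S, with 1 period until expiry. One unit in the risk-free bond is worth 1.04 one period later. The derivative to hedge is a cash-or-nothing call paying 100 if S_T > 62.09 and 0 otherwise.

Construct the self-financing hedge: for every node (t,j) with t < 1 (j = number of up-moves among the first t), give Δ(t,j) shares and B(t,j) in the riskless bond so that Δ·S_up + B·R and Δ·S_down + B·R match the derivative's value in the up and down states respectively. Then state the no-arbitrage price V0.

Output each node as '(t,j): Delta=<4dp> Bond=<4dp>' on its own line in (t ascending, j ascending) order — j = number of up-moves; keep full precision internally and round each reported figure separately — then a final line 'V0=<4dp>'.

The replicating-portfolio and risk-neutral prices coincide; use p* = (1.04−0.94)/(1.12−0.94) = 0.5556 for the latter.
At expiry t=1: V(1,0)=0.0000, V(1,1)=100.0000
(0,0): S=62.0000. Δ = (V_up−V_dn)/(S_up−S_dn) = (100.0000−0.0000)/(69.4400−58.2800) = 8.9606. V = [p*·100.0000 + (1−p*)·0.0000]/1.04 = 53.4188. B = V − Δ·S = -502.1368.
Check: Δ(0,0)·S0 + B(0,0) = 53.4188 = V0.

(0,0): Delta=8.9606 Bond=-502.1368
V0=53.4188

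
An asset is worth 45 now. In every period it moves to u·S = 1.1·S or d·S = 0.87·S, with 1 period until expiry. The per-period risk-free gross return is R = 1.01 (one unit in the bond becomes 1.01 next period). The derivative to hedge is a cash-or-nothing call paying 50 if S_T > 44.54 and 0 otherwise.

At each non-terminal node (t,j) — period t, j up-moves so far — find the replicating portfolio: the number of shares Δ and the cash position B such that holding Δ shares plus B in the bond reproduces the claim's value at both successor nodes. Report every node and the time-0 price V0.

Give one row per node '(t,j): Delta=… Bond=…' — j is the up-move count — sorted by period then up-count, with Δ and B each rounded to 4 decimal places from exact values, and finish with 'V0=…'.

(0,0): Delta=4.8309 Bond=-187.2579
V0=30.1334

No-arbitrage ⇒ martingale measure with p* = (R−d)/(u−d) = 0.6087.
At expiry t=1: V(1,0)=0.0000, V(1,1)=50.0000
(0,0): S=45.0000. Δ = (V_up−V_dn)/(S_up−S_dn) = (50.0000−0.0000)/(49.5000−39.1500) = 4.8309. V = [p*·50.0000 + (1−p*)·0.0000]/1.01 = 30.1334. B = V − Δ·S = -187.2579.
Each (Δ,B) replicates both successor values, so the strategy is self-financing and V0 is arbitrage-free.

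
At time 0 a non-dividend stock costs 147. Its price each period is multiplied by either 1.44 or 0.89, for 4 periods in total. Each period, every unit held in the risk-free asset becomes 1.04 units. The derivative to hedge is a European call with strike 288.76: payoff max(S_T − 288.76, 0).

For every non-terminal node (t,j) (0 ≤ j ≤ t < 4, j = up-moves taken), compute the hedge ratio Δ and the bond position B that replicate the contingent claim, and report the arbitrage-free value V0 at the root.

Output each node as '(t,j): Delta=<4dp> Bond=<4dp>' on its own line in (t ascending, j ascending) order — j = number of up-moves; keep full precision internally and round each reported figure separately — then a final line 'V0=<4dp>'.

(0,0): Delta=0.2357 Bond=-27.8804
(1,0): Delta=0.0974 Bond=-10.9029
(1,1): Delta=0.4636 Bond=-77.2428
(2,0): Delta=0.0000 Bond=0.0000
(2,1): Delta=0.2579 Bond=-41.5765
(2,2): Delta=0.8027 Bond=-183.6819
(3,0): Delta=0.0000 Bond=0.0000
(3,1): Delta=0.0000 Bond=0.0000
(3,2): Delta=0.6829 Bond=-158.5449
(3,3): Delta=1.0000 Bond=-277.6538
V0=6.7636

No-arbitrage ⇒ martingale measure with p* = (R−d)/(u−d) = 0.2727.
Payoff layer (t=4): V(4,0)=0.0000, V(4,1)=0.0000, V(4,2)=0.0000, V(4,3)=101.8963, V(4,4)=343.3131
(3,0): S=103.6304. Δ = (V_up−V_dn)/(S_up−S_dn) = (0.0000−0.0000)/(149.2278−92.2311) = 0.0000. V = [p*·0.0000 + (1−p*)·0.0000]/1.04 = 0.0000. B = V − Δ·S = 0.0000.
(3,1): S=167.6717. Δ = (V_up−V_dn)/(S_up−S_dn) = (0.0000−0.0000)/(241.4473−149.2278) = 0.0000. V = [p*·0.0000 + (1−p*)·0.0000]/1.04 = 0.0000. B = V − Δ·S = 0.0000.
(3,2): S=271.2891. Δ = (V_up−V_dn)/(S_up−S_dn) = (101.8963−0.0000)/(390.6563−241.4473) = 0.6829. V = [p*·101.8963 + (1−p*)·0.0000]/1.04 = 26.7211. B = V − Δ·S = -158.5449.
(3,3): S=438.9396. Δ = (V_up−V_dn)/(S_up−S_dn) = (343.3131−101.8963)/(632.0731−390.6563) = 1.0000. V = [p*·343.3131 + (1−p*)·101.8963]/1.04 = 161.2858. B = V − Δ·S = -277.6538.
(2,0): S=116.4387. Δ = (V_up−V_dn)/(S_up−S_dn) = (0.0000−0.0000)/(167.6717−103.6304) = 0.0000. V = [p*·0.0000 + (1−p*)·0.0000]/1.04 = 0.0000. B = V − Δ·S = 0.0000.
(2,1): S=188.3952. Δ = (V_up−V_dn)/(S_up−S_dn) = (26.7211−0.0000)/(271.2891−167.6717) = 0.2579. V = [p*·26.7211 + (1−p*)·0.0000]/1.04 = 7.0073. B = V − Δ·S = -41.5765.
(2,2): S=304.8192. Δ = (V_up−V_dn)/(S_up−S_dn) = (161.2858−26.7211)/(438.9396−271.2891) = 0.8027. V = [p*·161.2858 + (1−p*)·26.7211]/1.04 = 60.9813. B = V − Δ·S = -183.6819.
(1,0): S=130.8300. Δ = (V_up−V_dn)/(S_up−S_dn) = (7.0073−0.0000)/(188.3952−116.4387) = 0.0974. V = [p*·7.0073 + (1−p*)·0.0000]/1.04 = 1.8376. B = V − Δ·S = -10.9029.
(1,1): S=211.6800. Δ = (V_up−V_dn)/(S_up−S_dn) = (60.9813−7.0073)/(304.8192−188.3952) = 0.4636. V = [p*·60.9813 + (1−p*)·7.0073]/1.04 = 20.8918. B = V − Δ·S = -77.2428.
(0,0): S=147.0000. Δ = (V_up−V_dn)/(S_up−S_dn) = (20.8918−1.8376)/(211.6800−130.8300) = 0.2357. V = [p*·20.8918 + (1−p*)·1.8376]/1.04 = 6.7636. B = V − Δ·S = -27.8804.
The time-0 hedge costs 6.7636, which is the no-arbitrage price.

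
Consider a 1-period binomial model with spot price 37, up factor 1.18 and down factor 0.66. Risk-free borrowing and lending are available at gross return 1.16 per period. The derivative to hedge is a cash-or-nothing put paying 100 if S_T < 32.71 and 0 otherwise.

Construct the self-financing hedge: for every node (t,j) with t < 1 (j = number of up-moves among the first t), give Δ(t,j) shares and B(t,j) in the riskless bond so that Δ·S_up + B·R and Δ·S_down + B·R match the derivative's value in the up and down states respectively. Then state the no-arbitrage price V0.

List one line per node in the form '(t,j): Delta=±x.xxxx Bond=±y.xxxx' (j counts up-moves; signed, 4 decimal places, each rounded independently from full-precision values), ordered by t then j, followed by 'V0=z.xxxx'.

(0,0): Delta=-5.1975 Bond=195.6233
V0=3.3156

Since d<R<u, set p* = (R−d)/(u−d) = 0.9615; price each node as the discounted p*-expectation of its children.
At expiry t=1: V(1,0)=100.0000, V(1,1)=0.0000
  t=0,j=0: stock 37.0000 → up 43.6600 (V=0.0000), down 24.4200 (V=100.0000). Price 3.3156; hedge Δ=-5.1975, bond B=195.6233.
Root portfolio cost Δ·37+B reproduces V0=3.3156.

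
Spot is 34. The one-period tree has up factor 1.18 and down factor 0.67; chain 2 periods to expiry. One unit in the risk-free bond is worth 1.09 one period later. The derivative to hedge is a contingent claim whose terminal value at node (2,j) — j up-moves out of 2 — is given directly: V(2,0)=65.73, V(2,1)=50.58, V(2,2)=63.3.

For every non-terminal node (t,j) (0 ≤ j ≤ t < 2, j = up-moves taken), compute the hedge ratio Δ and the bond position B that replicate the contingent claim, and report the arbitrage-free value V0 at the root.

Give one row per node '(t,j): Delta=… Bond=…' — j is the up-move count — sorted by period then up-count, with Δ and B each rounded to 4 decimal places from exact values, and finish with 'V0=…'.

(0,0): Delta=0.4128 Bond=36.1957
(1,0): Delta=-1.3040 Bond=78.5623
(1,1): Delta=0.6217 Bond=31.0729
V0=50.2302

The replicating-portfolio and risk-neutral prices coincide; use p* = (1.09−0.67)/(1.18−0.67) = 0.8235 for the latter.
Payoff layer (t=2): V(2,0)=65.7300, V(2,1)=50.5800, V(2,2)=63.3000
  t=1,j=0: stock 22.7800 → up 26.8804 (V=50.5800), down 15.2626 (V=65.7300). Price 48.8564; hedge Δ=-1.3040, bond B=78.5623.
  t=1,j=1: stock 40.1200 → up 47.3416 (V=63.3000), down 26.8804 (V=50.5800). Price 56.0140; hedge Δ=0.6217, bond B=31.0729.
  t=0,j=0: stock 34.0000 → up 40.1200 (V=56.0140), down 22.7800 (V=48.8564). Price 50.2302; hedge Δ=0.4128, bond B=36.1957.
Each (Δ,B) replicates both successor values, so the strategy is self-financing and V0 is arbitrage-free.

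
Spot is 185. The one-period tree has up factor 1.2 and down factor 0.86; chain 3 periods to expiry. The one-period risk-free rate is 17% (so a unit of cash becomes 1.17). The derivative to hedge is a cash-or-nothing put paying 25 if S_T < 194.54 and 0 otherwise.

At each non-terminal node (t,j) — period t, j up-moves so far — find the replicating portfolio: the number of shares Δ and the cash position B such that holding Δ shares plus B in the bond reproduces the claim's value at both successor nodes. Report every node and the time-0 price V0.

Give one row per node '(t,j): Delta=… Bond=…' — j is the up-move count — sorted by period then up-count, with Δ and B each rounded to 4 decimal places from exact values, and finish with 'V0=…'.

The replicating-portfolio and risk-neutral prices coincide; use p* = (1.17−0.86)/(1.2−0.86) = 0.9118 for the latter.
At expiry t=3: V(3,0)=25.0000, V(3,1)=25.0000, V(3,2)=0.0000, V(3,3)=0.0000
Node (2,0) S=136.8260: V=(p*·25.0000+(1−p*)·25.0000)/1.17=21.3675; Δ=(25.0000−25.0000)/(164.1912−117.6704)=0.0000; B=V−Δ·S=21.3675
Node (2,1) S=190.9200: V=(p*·0.0000+(1−p*)·25.0000)/1.17=1.8854; Δ=(0.0000−25.0000)/(229.1040−164.1912)=-0.3851; B=V−Δ·S=75.4148
Node (2,2) S=266.4000: V=(p*·0.0000+(1−p*)·0.0000)/1.17=0.0000; Δ=(0.0000−0.0000)/(319.6800−229.1040)=0.0000; B=V−Δ·S=0.0000
Node (1,0) S=159.1000: V=(p*·1.8854+(1−p*)·21.3675)/1.17=3.0807; Δ=(1.8854−21.3675)/(190.9200−136.8260)=-0.3602; B=V−Δ·S=60.3811
Node (1,1) S=222.0000: V=(p*·0.0000+(1−p*)·1.8854)/1.17=0.1422; Δ=(0.0000−1.8854)/(266.4000−190.9200)=-0.0250; B=V−Δ·S=5.6874
Node (0,0) S=185.0000: V=(p*·0.1422+(1−p*)·3.0807)/1.17=0.3431; Δ=(0.1422−3.0807)/(222.0000−159.1000)=-0.0467; B=V−Δ·S=8.9857
Root portfolio cost Δ·185+B reproduces V0=0.3431.

(0,0): Delta=-0.0467 Bond=8.9857
(1,0): Delta=-0.3602 Bond=60.3811
(1,1): Delta=-0.0250 Bond=5.6874
(2,0): Delta=0.0000 Bond=21.3675
(2,1): Delta=-0.3851 Bond=75.4148
(2,2): Delta=0.0000 Bond=0.0000
V0=0.3431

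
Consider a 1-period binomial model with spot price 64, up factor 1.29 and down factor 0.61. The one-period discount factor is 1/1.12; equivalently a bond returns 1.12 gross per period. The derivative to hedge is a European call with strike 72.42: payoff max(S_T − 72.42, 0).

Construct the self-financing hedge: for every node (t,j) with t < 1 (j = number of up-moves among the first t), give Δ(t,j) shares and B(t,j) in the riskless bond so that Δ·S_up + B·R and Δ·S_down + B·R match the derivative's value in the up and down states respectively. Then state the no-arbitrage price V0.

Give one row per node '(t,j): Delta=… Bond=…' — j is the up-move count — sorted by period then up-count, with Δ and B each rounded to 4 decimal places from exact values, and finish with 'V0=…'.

Risk-neutral probability p* = (R−d)/(u−d) = (1.12−0.61)/(1.29−0.61) = 0.7500.
Payoff layer (t=1): V(1,0)=0.0000, V(1,1)=10.1400
(0,0): S=64.0000. Δ = (V_up−V_dn)/(S_up−S_dn) = (10.1400−0.0000)/(82.5600−39.0400) = 0.2330. V = [p*·10.1400 + (1−p*)·0.0000]/1.12 = 6.7902. B = V − Δ·S = -8.1216.
The time-0 hedge costs 6.7902, which is the no-arbitrage price.

(0,0): Delta=0.2330 Bond=-8.1216
V0=6.7902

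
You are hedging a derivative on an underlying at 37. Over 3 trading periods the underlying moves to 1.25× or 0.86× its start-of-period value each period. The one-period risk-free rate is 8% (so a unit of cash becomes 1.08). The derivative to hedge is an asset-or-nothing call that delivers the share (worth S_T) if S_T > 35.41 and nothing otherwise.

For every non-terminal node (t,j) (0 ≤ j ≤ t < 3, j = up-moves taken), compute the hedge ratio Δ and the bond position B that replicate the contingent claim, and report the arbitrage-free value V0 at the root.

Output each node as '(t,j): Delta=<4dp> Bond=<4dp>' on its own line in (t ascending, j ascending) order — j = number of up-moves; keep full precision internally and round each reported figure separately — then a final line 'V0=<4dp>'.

(0,0): Delta=1.8790 Bond=-42.8011
(1,0): Delta=2.0926 Bond=-53.0230
(1,1): Delta=1.7654 Bond=-40.9723
(2,0): Delta=0.0000 Bond=0.0000
(2,1): Delta=3.2051 Bond=-101.5150
(2,2): Delta=1.0000 Bond=0.0000
V0=26.7213

The replicating-portfolio and risk-neutral prices coincide; use p* = (1.08−0.86)/(1.25−0.86) = 0.5641 for the latter.
Terminal values V(3,·): V(3,0)=0.0000, V(3,1)=0.0000, V(3,2)=49.7188, V(3,3)=72.2656
(2,0): S=27.3652. Δ = (V_up−V_dn)/(S_up−S_dn) = (0.0000−0.0000)/(34.2065−23.5341) = 0.0000. V = [p*·0.0000 + (1−p*)·0.0000]/1.08 = 0.0000. B = V − Δ·S = 0.0000.
(2,1): S=39.7750. Δ = (V_up−V_dn)/(S_up−S_dn) = (49.7188−0.0000)/(49.7188−34.2065) = 3.2051. V = [p*·49.7188 + (1−p*)·0.0000]/1.08 = 25.9690. B = V − Δ·S = -101.5150.
(2,2): S=57.8125. Δ = (V_up−V_dn)/(S_up−S_dn) = (72.2656−49.7188)/(72.2656−49.7188) = 1.0000. V = [p*·72.2656 + (1−p*)·49.7188]/1.08 = 57.8125. B = V − Δ·S = 0.0000.
(1,0): S=31.8200. Δ = (V_up−V_dn)/(S_up−S_dn) = (25.9690−0.0000)/(39.7750−27.3652) = 2.0926. V = [p*·25.9690 + (1−p*)·0.0000]/1.08 = 13.5640. B = V − Δ·S = -53.0230.
(1,1): S=46.2500. Δ = (V_up−V_dn)/(S_up−S_dn) = (57.8125−25.9690)/(57.8125−39.7750) = 1.7654. V = [p*·57.8125 + (1−p*)·25.9690]/1.08 = 40.6778. B = V − Δ·S = -40.9723.
(0,0): S=37.0000. Δ = (V_up−V_dn)/(S_up−S_dn) = (40.6778−13.5640)/(46.2500−31.8200) = 1.8790. V = [p*·40.6778 + (1−p*)·13.5640]/1.08 = 26.7213. B = V − Δ·S = -42.8011.
Check: Δ(0,0)·S0 + B(0,0) = 26.7213 = V0.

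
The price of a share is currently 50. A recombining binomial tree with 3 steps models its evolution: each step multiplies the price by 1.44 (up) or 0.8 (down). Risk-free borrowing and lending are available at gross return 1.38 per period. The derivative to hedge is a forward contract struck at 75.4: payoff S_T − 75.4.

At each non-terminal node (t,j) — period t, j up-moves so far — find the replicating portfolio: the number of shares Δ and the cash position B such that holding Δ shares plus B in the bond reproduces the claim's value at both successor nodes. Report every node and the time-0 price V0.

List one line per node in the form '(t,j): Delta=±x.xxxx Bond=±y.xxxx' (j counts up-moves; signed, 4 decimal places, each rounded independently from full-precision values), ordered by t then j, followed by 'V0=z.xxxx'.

(0,0): Delta=1.0000 Bond=-28.6902
(1,0): Delta=1.0000 Bond=-39.5925
(1,1): Delta=1.0000 Bond=-39.5925
(2,0): Delta=1.0000 Bond=-54.6377
(2,1): Delta=1.0000 Bond=-54.6377
(2,2): Delta=1.0000 Bond=-54.6377
V0=21.3098

The replicating-portfolio and risk-neutral prices coincide; use p* = (1.38−0.8)/(1.44−0.8) = 0.9062 for the latter.
Terminal values V(3,·): V(3,0)=-49.8000, V(3,1)=-29.3200, V(3,2)=7.5440, V(3,3)=73.8992
Node (2,0) S=32.0000: V=(p*·-29.3200+(1−p*)·-49.8000)/1.38=-22.6377; Δ=(-29.3200−-49.8000)/(46.0800−25.6000)=1.0000; B=V−Δ·S=-54.6377
Node (2,1) S=57.6000: V=(p*·7.5440+(1−p*)·-29.3200)/1.38=2.9623; Δ=(7.5440−-29.3200)/(82.9440−46.0800)=1.0000; B=V−Δ·S=-54.6377
Node (2,2) S=103.6800: V=(p*·73.8992+(1−p*)·7.5440)/1.38=49.0423; Δ=(73.8992−7.5440)/(149.2992−82.9440)=1.0000; B=V−Δ·S=-54.6377
Node (1,0) S=40.0000: V=(p*·2.9623+(1−p*)·-22.6377)/1.38=0.4075; Δ=(2.9623−-22.6377)/(57.6000−32.0000)=1.0000; B=V−Δ·S=-39.5925
Node (1,1) S=72.0000: V=(p*·49.0423+(1−p*)·2.9623)/1.38=32.4075; Δ=(49.0423−2.9623)/(103.6800−57.6000)=1.0000; B=V−Δ·S=-39.5925
Node (0,0) S=50.0000: V=(p*·32.4075+(1−p*)·0.4075)/1.38=21.3098; Δ=(32.4075−0.4075)/(72.0000−40.0000)=1.0000; B=V−Δ·S=-28.6902
Self-financing check: at every node Δ·S+B equals the discounted successor values.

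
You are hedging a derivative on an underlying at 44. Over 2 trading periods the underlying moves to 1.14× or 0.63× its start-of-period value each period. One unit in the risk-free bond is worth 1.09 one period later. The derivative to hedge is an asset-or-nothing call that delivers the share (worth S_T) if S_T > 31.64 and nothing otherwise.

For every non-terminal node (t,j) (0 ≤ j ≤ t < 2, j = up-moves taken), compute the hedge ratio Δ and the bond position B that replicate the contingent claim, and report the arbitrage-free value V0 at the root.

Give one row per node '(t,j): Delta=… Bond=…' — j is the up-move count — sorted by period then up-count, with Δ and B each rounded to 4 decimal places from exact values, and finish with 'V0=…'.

No-arbitrage ⇒ martingale measure with p* = (R−d)/(u−d) = 0.9020.
Terminal values V(2,·): V(2,0)=0.0000, V(2,1)=0.0000, V(2,2)=57.1824
  t=1,j=0: stock 27.7200 → up 31.6008 (V=0.0000), down 17.4636 (V=0.0000). Price 0.0000; hedge Δ=0.0000, bond B=0.0000.
  t=1,j=1: stock 50.1600 → up 57.1824 (V=57.1824), down 31.6008 (V=0.0000). Price 47.3177; hedge Δ=2.2353, bond B=-64.8047.
  t=0,j=0: stock 44.0000 → up 50.1600 (V=47.3177), down 27.7200 (V=0.0000). Price 39.1548; hedge Δ=2.1086, bond B=-53.6250.
Root portfolio cost Δ·44+B reproduces V0=39.1548.

(0,0): Delta=2.1086 Bond=-53.6250
(1,0): Delta=0.0000 Bond=0.0000
(1,1): Delta=2.2353 Bond=-64.8047
V0=39.1548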